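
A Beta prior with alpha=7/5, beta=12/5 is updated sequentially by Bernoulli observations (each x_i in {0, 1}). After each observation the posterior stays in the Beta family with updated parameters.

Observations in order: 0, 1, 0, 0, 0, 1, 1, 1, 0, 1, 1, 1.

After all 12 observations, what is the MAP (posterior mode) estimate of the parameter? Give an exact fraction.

obs 1: x=0 → posterior Beta(7/5, 17/5)
obs 2: x=1 → posterior Beta(12/5, 17/5)
obs 3: x=0 → posterior Beta(12/5, 22/5)
obs 4: x=0 → posterior Beta(12/5, 27/5)
obs 5: x=0 → posterior Beta(12/5, 32/5)
obs 6: x=1 → posterior Beta(17/5, 32/5)
obs 7: x=1 → posterior Beta(22/5, 32/5)
obs 8: x=1 → posterior Beta(27/5, 32/5)
obs 9: x=0 → posterior Beta(27/5, 37/5)
obs 10: x=1 → posterior Beta(32/5, 37/5)
obs 11: x=1 → posterior Beta(37/5, 37/5)
obs 12: x=1 → posterior Beta(42/5, 37/5)

37/69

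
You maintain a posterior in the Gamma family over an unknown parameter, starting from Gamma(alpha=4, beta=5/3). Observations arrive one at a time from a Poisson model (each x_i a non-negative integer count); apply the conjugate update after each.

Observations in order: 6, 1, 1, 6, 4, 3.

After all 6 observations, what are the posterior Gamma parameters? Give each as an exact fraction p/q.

obs 1: x=6 → posterior Gamma(10, 8/3)
obs 2: x=1 → posterior Gamma(11, 11/3)
obs 3: x=1 → posterior Gamma(12, 14/3)
obs 4: x=6 → posterior Gamma(18, 17/3)
obs 5: x=4 → posterior Gamma(22, 20/3)
obs 6: x=3 → posterior Gamma(25, 23/3)

alpha=25, beta=23/3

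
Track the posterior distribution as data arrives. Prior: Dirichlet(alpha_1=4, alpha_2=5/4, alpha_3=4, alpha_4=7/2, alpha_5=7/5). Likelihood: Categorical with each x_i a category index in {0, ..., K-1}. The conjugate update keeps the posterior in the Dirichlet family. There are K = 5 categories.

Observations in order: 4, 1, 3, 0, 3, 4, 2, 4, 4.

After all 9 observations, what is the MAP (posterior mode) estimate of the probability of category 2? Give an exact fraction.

80/363

obs 1: x=4 → posterior Dirichlet(4, 5/4, 4, 7/2, 12/5)
obs 2: x=1 → posterior Dirichlet(4, 9/4, 4, 7/2, 12/5)
obs 3: x=3 → posterior Dirichlet(4, 9/4, 4, 9/2, 12/5)
obs 4: x=0 → posterior Dirichlet(5, 9/4, 4, 9/2, 12/5)
obs 5: x=3 → posterior Dirichlet(5, 9/4, 4, 11/2, 12/5)
obs 6: x=4 → posterior Dirichlet(5, 9/4, 4, 11/2, 17/5)
obs 7: x=2 → posterior Dirichlet(5, 9/4, 5, 11/2, 17/5)
obs 8: x=4 → posterior Dirichlet(5, 9/4, 5, 11/2, 22/5)
obs 9: x=4 → posterior Dirichlet(5, 9/4, 5, 11/2, 27/5)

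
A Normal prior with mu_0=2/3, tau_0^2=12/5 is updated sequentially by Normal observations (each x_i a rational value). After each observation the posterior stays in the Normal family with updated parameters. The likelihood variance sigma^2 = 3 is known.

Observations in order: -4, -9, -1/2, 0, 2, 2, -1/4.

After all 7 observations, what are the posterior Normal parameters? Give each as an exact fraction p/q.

mu_0=-107/99, tau_0^2=4/11

obs 1: x=-4 → posterior Normal(-38/27, 4/3)
obs 2: x=-9 → posterior Normal(-146/39, 12/13)
obs 3: x=-1/2 → posterior Normal(-152/51, 12/17)
obs 4: x=0 → posterior Normal(-152/63, 4/7)
obs 5: x=2 → posterior Normal(-128/75, 12/25)
obs 6: x=2 → posterior Normal(-104/87, 12/29)
obs 7: x=-1/4 → posterior Normal(-107/99, 4/11)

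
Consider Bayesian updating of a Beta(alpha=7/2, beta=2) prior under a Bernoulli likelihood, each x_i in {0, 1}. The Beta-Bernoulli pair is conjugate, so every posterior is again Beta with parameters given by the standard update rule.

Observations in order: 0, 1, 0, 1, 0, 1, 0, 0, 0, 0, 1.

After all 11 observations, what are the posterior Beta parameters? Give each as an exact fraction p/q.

obs 1: x=0 → posterior Beta(7/2, 3)
obs 2: x=1 → posterior Beta(9/2, 3)
obs 3: x=0 → posterior Beta(9/2, 4)
obs 4: x=1 → posterior Beta(11/2, 4)
obs 5: x=0 → posterior Beta(11/2, 5)
obs 6: x=1 → posterior Beta(13/2, 5)
obs 7: x=0 → posterior Beta(13/2, 6)
obs 8: x=0 → posterior Beta(13/2, 7)
obs 9: x=0 → posterior Beta(13/2, 8)
obs 10: x=0 → posterior Beta(13/2, 9)
obs 11: x=1 → posterior Beta(15/2, 9)

alpha=15/2, beta=9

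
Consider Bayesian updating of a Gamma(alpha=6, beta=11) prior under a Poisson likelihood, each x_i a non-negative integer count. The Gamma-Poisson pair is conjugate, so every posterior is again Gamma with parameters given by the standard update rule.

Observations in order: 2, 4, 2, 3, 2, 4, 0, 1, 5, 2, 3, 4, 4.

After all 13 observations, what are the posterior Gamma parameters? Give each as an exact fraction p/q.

alpha=42, beta=24

obs 1: x=2 → posterior Gamma(8, 12)
obs 2: x=4 → posterior Gamma(12, 13)
obs 3: x=2 → posterior Gamma(14, 14)
obs 4: x=3 → posterior Gamma(17, 15)
obs 5: x=2 → posterior Gamma(19, 16)
obs 6: x=4 → posterior Gamma(23, 17)
obs 7: x=0 → posterior Gamma(23, 18)
obs 8: x=1 → posterior Gamma(24, 19)
obs 9: x=5 → posterior Gamma(29, 20)
obs 10: x=2 → posterior Gamma(31, 21)
obs 11: x=3 → posterior Gamma(34, 22)
obs 12: x=4 → posterior Gamma(38, 23)
obs 13: x=4 → posterior Gamma(42, 24)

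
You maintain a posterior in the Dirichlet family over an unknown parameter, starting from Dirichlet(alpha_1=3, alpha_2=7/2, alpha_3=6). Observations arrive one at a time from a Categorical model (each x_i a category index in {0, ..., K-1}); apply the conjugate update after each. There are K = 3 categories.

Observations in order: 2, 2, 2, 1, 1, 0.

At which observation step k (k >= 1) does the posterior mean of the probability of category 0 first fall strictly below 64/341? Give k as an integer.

k = 4

obs 1: x=2 → posterior Dirichlet(3, 7/2, 7)
obs 2: x=2 → posterior Dirichlet(3, 7/2, 8)
obs 3: x=2 → posterior Dirichlet(3, 7/2, 9)
obs 4: x=1 → posterior Dirichlet(3, 9/2, 9)
obs 5: x=1 → posterior Dirichlet(3, 11/2, 9)
obs 6: x=0 → posterior Dirichlet(4, 11/2, 9)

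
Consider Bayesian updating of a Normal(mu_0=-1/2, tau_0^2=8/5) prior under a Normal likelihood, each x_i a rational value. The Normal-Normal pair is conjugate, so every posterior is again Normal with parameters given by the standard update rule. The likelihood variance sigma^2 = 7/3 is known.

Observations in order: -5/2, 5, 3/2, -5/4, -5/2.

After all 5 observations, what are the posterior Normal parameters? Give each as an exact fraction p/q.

obs 1: x=-5/2 → posterior Normal(-155/118, 56/59)
obs 2: x=5 → posterior Normal(85/166, 56/83)
obs 3: x=3/2 → posterior Normal(157/214, 56/107)
obs 4: x=-5/4 → posterior Normal(97/262, 56/131)
obs 5: x=-5/2 → posterior Normal(-23/310, 56/155)

mu_0=-23/310, tau_0^2=56/155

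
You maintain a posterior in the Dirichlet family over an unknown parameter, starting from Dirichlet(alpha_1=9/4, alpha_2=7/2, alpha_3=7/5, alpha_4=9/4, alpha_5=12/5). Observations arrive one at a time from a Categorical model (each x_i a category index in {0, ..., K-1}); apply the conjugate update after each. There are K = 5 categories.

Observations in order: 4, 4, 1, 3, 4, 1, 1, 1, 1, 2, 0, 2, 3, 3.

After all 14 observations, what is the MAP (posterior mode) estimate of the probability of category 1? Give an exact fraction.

75/208

obs 1: x=4 → posterior Dirichlet(9/4, 7/2, 7/5, 9/4, 17/5)
obs 2: x=4 → posterior Dirichlet(9/4, 7/2, 7/5, 9/4, 22/5)
obs 3: x=1 → posterior Dirichlet(9/4, 9/2, 7/5, 9/4, 22/5)
obs 4: x=3 → posterior Dirichlet(9/4, 9/2, 7/5, 13/4, 22/5)
obs 5: x=4 → posterior Dirichlet(9/4, 9/2, 7/5, 13/4, 27/5)
obs 6: x=1 → posterior Dirichlet(9/4, 11/2, 7/5, 13/4, 27/5)
obs 7: x=1 → posterior Dirichlet(9/4, 13/2, 7/5, 13/4, 27/5)
obs 8: x=1 → posterior Dirichlet(9/4, 15/2, 7/5, 13/4, 27/5)
obs 9: x=1 → posterior Dirichlet(9/4, 17/2, 7/5, 13/4, 27/5)
obs 10: x=2 → posterior Dirichlet(9/4, 17/2, 12/5, 13/4, 27/5)
obs 11: x=0 → posterior Dirichlet(13/4, 17/2, 12/5, 13/4, 27/5)
obs 12: x=2 → posterior Dirichlet(13/4, 17/2, 17/5, 13/4, 27/5)
obs 13: x=3 → posterior Dirichlet(13/4, 17/2, 17/5, 17/4, 27/5)
obs 14: x=3 → posterior Dirichlet(13/4, 17/2, 17/5, 21/4, 27/5)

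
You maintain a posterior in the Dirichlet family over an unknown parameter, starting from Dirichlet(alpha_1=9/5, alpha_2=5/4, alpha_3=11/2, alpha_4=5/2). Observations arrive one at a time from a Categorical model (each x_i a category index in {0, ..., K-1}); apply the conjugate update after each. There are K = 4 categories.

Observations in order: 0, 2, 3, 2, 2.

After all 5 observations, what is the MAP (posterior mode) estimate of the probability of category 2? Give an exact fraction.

150/241

obs 1: x=0 → posterior Dirichlet(14/5, 5/4, 11/2, 5/2)
obs 2: x=2 → posterior Dirichlet(14/5, 5/4, 13/2, 5/2)
obs 3: x=3 → posterior Dirichlet(14/5, 5/4, 13/2, 7/2)
obs 4: x=2 → posterior Dirichlet(14/5, 5/4, 15/2, 7/2)
obs 5: x=2 → posterior Dirichlet(14/5, 5/4, 17/2, 7/2)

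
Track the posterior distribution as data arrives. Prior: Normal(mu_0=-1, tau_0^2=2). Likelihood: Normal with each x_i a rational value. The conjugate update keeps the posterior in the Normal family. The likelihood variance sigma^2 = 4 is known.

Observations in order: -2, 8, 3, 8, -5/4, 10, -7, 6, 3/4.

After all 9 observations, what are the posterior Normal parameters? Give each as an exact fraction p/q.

obs 1: x=-2 → posterior Normal(-4/3, 4/3)
obs 2: x=8 → posterior Normal(1, 1)
obs 3: x=3 → posterior Normal(7/5, 4/5)
obs 4: x=8 → posterior Normal(5/2, 2/3)
obs 5: x=-5/4 → posterior Normal(55/28, 4/7)
obs 6: x=10 → posterior Normal(95/32, 1/2)
obs 7: x=-7 → posterior Normal(67/36, 4/9)
obs 8: x=6 → posterior Normal(91/40, 2/5)
obs 9: x=3/4 → posterior Normal(47/22, 4/11)

mu_0=47/22, tau_0^2=4/11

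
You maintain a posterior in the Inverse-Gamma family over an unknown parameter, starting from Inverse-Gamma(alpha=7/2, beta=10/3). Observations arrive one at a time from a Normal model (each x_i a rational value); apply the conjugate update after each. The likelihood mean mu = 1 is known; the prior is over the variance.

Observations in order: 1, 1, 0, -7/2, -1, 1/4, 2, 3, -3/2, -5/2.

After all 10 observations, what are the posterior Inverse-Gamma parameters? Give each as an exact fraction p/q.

obs 1: x=1 → posterior Inverse-Gamma(4, 10/3)
obs 2: x=1 → posterior Inverse-Gamma(9/2, 10/3)
obs 3: x=0 → posterior Inverse-Gamma(5, 23/6)
obs 4: x=-7/2 → posterior Inverse-Gamma(11/2, 335/24)
obs 5: x=-1 → posterior Inverse-Gamma(6, 383/24)
obs 6: x=1/4 → posterior Inverse-Gamma(13/2, 1559/96)
obs 7: x=2 → posterior Inverse-Gamma(7, 1607/96)
obs 8: x=3 → posterior Inverse-Gamma(15/2, 1799/96)
obs 9: x=-3/2 → posterior Inverse-Gamma(8, 2099/96)
obs 10: x=-5/2 → posterior Inverse-Gamma(17/2, 2687/96)

alpha=17/2, beta=2687/96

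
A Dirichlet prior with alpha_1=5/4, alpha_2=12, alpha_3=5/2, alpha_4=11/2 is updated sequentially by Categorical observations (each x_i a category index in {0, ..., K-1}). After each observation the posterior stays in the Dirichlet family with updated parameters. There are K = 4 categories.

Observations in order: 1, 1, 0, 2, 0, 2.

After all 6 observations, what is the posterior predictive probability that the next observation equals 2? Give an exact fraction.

obs 1: x=1 → posterior Dirichlet(5/4, 13, 5/2, 11/2)
obs 2: x=1 → posterior Dirichlet(5/4, 14, 5/2, 11/2)
obs 3: x=0 → posterior Dirichlet(9/4, 14, 5/2, 11/2)
obs 4: x=2 → posterior Dirichlet(9/4, 14, 7/2, 11/2)
obs 5: x=0 → posterior Dirichlet(13/4, 14, 7/2, 11/2)
obs 6: x=2 → posterior Dirichlet(13/4, 14, 9/2, 11/2)

18/109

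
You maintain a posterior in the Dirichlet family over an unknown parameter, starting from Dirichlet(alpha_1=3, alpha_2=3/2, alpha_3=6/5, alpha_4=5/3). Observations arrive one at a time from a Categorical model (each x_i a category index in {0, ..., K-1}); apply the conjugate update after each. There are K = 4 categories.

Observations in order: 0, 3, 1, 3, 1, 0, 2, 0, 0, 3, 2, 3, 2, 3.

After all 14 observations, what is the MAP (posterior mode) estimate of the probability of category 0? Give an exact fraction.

180/521

obs 1: x=0 → posterior Dirichlet(4, 3/2, 6/5, 5/3)
obs 2: x=3 → posterior Dirichlet(4, 3/2, 6/5, 8/3)
obs 3: x=1 → posterior Dirichlet(4, 5/2, 6/5, 8/3)
obs 4: x=3 → posterior Dirichlet(4, 5/2, 6/5, 11/3)
obs 5: x=1 → posterior Dirichlet(4, 7/2, 6/5, 11/3)
obs 6: x=0 → posterior Dirichlet(5, 7/2, 6/5, 11/3)
obs 7: x=2 → posterior Dirichlet(5, 7/2, 11/5, 11/3)
obs 8: x=0 → posterior Dirichlet(6, 7/2, 11/5, 11/3)
obs 9: x=0 → posterior Dirichlet(7, 7/2, 11/5, 11/3)
obs 10: x=3 → posterior Dirichlet(7, 7/2, 11/5, 14/3)
obs 11: x=2 → posterior Dirichlet(7, 7/2, 16/5, 14/3)
obs 12: x=3 → posterior Dirichlet(7, 7/2, 16/5, 17/3)
obs 13: x=2 → posterior Dirichlet(7, 7/2, 21/5, 17/3)
obs 14: x=3 → posterior Dirichlet(7, 7/2, 21/5, 20/3)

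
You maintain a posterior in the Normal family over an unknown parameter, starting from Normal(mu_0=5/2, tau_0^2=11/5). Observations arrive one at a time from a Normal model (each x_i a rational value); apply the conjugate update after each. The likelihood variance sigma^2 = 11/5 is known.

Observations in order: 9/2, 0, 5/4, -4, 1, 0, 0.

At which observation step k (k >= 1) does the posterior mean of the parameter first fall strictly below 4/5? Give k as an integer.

k = 6

obs 1: x=9/2 → posterior Normal(7/2, 11/10)
obs 2: x=0 → posterior Normal(7/3, 11/15)
obs 3: x=5/4 → posterior Normal(33/16, 11/20)
obs 4: x=-4 → posterior Normal(17/20, 11/25)
obs 5: x=1 → posterior Normal(7/8, 11/30)
obs 6: x=0 → posterior Normal(3/4, 11/35)
obs 7: x=0 → posterior Normal(21/32, 11/40)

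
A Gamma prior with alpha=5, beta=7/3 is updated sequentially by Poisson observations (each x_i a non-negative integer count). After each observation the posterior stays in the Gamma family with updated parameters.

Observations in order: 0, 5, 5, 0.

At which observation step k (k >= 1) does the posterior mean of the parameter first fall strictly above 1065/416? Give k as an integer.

k = 3

obs 1: x=0 → posterior Gamma(5, 10/3)
obs 2: x=5 → posterior Gamma(10, 13/3)
obs 3: x=5 → posterior Gamma(15, 16/3)
obs 4: x=0 → posterior Gamma(15, 19/3)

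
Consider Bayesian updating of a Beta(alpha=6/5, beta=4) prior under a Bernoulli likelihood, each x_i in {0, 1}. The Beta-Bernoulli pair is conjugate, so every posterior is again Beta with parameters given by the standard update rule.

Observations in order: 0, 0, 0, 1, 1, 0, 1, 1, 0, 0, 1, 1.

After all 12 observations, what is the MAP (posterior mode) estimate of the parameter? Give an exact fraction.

obs 1: x=0 → posterior Beta(6/5, 5)
obs 2: x=0 → posterior Beta(6/5, 6)
obs 3: x=0 → posterior Beta(6/5, 7)
obs 4: x=1 → posterior Beta(11/5, 7)
obs 5: x=1 → posterior Beta(16/5, 7)
obs 6: x=0 → posterior Beta(16/5, 8)
obs 7: x=1 → posterior Beta(21/5, 8)
obs 8: x=1 → posterior Beta(26/5, 8)
obs 9: x=0 → posterior Beta(26/5, 9)
obs 10: x=0 → posterior Beta(26/5, 10)
obs 11: x=1 → posterior Beta(31/5, 10)
obs 12: x=1 → posterior Beta(36/5, 10)

31/76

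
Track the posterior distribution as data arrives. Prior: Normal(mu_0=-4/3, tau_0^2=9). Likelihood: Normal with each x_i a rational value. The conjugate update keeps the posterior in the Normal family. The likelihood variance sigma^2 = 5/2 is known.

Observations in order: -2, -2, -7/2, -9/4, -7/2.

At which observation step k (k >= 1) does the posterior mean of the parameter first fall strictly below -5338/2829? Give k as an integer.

k = 2

obs 1: x=-2 → posterior Normal(-128/69, 45/23)
obs 2: x=-2 → posterior Normal(-236/123, 45/41)
obs 3: x=-7/2 → posterior Normal(-425/177, 45/59)
obs 4: x=-9/4 → posterior Normal(-1093/462, 45/77)
obs 5: x=-7/2 → posterior Normal(-1471/570, 9/19)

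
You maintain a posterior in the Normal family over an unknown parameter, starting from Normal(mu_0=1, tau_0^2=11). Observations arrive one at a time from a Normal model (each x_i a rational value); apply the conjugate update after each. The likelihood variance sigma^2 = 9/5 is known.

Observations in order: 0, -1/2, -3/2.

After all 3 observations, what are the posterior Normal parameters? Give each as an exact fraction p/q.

obs 1: x=0 → posterior Normal(9/64, 99/64)
obs 2: x=-1/2 → posterior Normal(-37/238, 99/119)
obs 3: x=-3/2 → posterior Normal(-101/174, 33/58)

mu_0=-101/174, tau_0^2=33/58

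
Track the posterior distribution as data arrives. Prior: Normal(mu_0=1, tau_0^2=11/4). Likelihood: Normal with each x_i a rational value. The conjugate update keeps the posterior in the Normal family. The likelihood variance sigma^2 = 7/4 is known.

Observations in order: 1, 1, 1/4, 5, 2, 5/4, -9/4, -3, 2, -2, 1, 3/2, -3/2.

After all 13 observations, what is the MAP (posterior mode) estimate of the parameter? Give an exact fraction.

101/200

obs 1: x=1 → posterior Normal(1, 77/72)
obs 2: x=1 → posterior Normal(1, 77/116)
obs 3: x=1/4 → posterior Normal(127/160, 77/160)
obs 4: x=5 → posterior Normal(347/204, 77/204)
obs 5: x=2 → posterior Normal(435/248, 77/248)
obs 6: x=5/4 → posterior Normal(245/146, 77/292)
obs 7: x=-9/4 → posterior Normal(391/336, 11/48)
obs 8: x=-3 → posterior Normal(259/380, 77/380)
obs 9: x=2 → posterior Normal(347/424, 77/424)
obs 10: x=-2 → posterior Normal(259/468, 77/468)
obs 11: x=1 → posterior Normal(303/512, 77/512)
obs 12: x=3/2 → posterior Normal(369/556, 77/556)
obs 13: x=-3/2 → posterior Normal(101/200, 77/600)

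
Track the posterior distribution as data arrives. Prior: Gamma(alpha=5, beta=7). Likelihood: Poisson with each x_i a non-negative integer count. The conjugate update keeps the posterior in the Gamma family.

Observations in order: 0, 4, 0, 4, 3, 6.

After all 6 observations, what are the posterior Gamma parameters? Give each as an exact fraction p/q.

alpha=22, beta=13

obs 1: x=0 → posterior Gamma(5, 8)
obs 2: x=4 → posterior Gamma(9, 9)
obs 3: x=0 → posterior Gamma(9, 10)
obs 4: x=4 → posterior Gamma(13, 11)
obs 5: x=3 → posterior Gamma(16, 12)
obs 6: x=6 → posterior Gamma(22, 13)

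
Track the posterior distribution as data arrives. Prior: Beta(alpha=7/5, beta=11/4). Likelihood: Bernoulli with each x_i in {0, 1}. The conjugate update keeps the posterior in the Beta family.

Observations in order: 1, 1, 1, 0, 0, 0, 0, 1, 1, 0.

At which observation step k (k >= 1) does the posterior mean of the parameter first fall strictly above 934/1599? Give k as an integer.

obs 1: x=1 → posterior Beta(12/5, 11/4)
obs 2: x=1 → posterior Beta(17/5, 11/4)
obs 3: x=1 → posterior Beta(22/5, 11/4)
obs 4: x=0 → posterior Beta(22/5, 15/4)
obs 5: x=0 → posterior Beta(22/5, 19/4)
obs 6: x=0 → posterior Beta(22/5, 23/4)
obs 7: x=0 → posterior Beta(22/5, 27/4)
obs 8: x=1 → posterior Beta(27/5, 27/4)
obs 9: x=1 → posterior Beta(32/5, 27/4)
obs 10: x=0 → posterior Beta(32/5, 31/4)

k = 3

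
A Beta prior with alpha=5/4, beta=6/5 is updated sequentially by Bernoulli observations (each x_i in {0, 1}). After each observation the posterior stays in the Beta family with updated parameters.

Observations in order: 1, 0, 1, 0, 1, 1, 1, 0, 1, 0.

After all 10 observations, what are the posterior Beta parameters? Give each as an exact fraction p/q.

obs 1: x=1 → posterior Beta(9/4, 6/5)
obs 2: x=0 → posterior Beta(9/4, 11/5)
obs 3: x=1 → posterior Beta(13/4, 11/5)
obs 4: x=0 → posterior Beta(13/4, 16/5)
obs 5: x=1 → posterior Beta(17/4, 16/5)
obs 6: x=1 → posterior Beta(21/4, 16/5)
obs 7: x=1 → posterior Beta(25/4, 16/5)
obs 8: x=0 → posterior Beta(25/4, 21/5)
obs 9: x=1 → posterior Beta(29/4, 21/5)
obs 10: x=0 → posterior Beta(29/4, 26/5)

alpha=29/4, beta=26/5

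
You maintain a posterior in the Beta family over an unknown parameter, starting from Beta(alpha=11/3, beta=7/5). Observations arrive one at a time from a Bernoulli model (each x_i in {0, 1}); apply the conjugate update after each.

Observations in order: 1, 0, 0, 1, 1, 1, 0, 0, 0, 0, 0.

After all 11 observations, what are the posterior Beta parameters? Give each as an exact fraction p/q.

obs 1: x=1 → posterior Beta(14/3, 7/5)
obs 2: x=0 → posterior Beta(14/3, 12/5)
obs 3: x=0 → posterior Beta(14/3, 17/5)
obs 4: x=1 → posterior Beta(17/3, 17/5)
obs 5: x=1 → posterior Beta(20/3, 17/5)
obs 6: x=1 → posterior Beta(23/3, 17/5)
obs 7: x=0 → posterior Beta(23/3, 22/5)
obs 8: x=0 → posterior Beta(23/3, 27/5)
obs 9: x=0 → posterior Beta(23/3, 32/5)
obs 10: x=0 → posterior Beta(23/3, 37/5)
obs 11: x=0 → posterior Beta(23/3, 42/5)

alpha=23/3, beta=42/5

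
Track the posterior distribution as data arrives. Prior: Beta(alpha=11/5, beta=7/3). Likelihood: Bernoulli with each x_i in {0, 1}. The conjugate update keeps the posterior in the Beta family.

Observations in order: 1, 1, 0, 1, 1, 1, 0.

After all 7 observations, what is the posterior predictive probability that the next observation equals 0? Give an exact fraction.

65/173

obs 1: x=1 → posterior Beta(16/5, 7/3)
obs 2: x=1 → posterior Beta(21/5, 7/3)
obs 3: x=0 → posterior Beta(21/5, 10/3)
obs 4: x=1 → posterior Beta(26/5, 10/3)
obs 5: x=1 → posterior Beta(31/5, 10/3)
obs 6: x=1 → posterior Beta(36/5, 10/3)
obs 7: x=0 → posterior Beta(36/5, 13/3)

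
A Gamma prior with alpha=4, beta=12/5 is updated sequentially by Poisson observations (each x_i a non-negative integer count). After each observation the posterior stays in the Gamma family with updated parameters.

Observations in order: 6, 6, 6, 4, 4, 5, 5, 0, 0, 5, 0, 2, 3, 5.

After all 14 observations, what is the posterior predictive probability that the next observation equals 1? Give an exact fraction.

obs 1: x=6 → posterior Gamma(10, 17/5)
obs 2: x=6 → posterior Gamma(16, 22/5)
obs 3: x=6 → posterior Gamma(22, 27/5)
obs 4: x=4 → posterior Gamma(26, 32/5)
obs 5: x=4 → posterior Gamma(30, 37/5)
obs 6: x=5 → posterior Gamma(35, 42/5)
obs 7: x=5 → posterior Gamma(40, 47/5)
obs 8: x=0 → posterior Gamma(40, 52/5)
obs 9: x=0 → posterior Gamma(40, 57/5)
obs 10: x=5 → posterior Gamma(45, 62/5)
obs 11: x=0 → posterior Gamma(45, 67/5)
obs 12: x=2 → posterior Gamma(47, 72/5)
obs 13: x=3 → posterior Gamma(50, 77/5)
obs 14: x=5 → posterior Gamma(55, 82/5)

500143437772212462955182031779463215283596599783853338372147299313162113063093887826209281587051119194931200/4102779214646832667668351549966969184090891089921939786665865553672305491334819170172072758758861655577122241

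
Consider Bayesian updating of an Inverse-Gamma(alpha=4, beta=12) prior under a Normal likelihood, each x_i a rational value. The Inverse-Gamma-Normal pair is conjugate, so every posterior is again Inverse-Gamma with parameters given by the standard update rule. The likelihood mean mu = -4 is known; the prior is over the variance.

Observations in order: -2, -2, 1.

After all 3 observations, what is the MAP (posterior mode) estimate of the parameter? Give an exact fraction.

57/13

obs 1: x=-2 → posterior Inverse-Gamma(9/2, 14)
obs 2: x=-2 → posterior Inverse-Gamma(5, 16)
obs 3: x=1 → posterior Inverse-Gamma(11/2, 57/2)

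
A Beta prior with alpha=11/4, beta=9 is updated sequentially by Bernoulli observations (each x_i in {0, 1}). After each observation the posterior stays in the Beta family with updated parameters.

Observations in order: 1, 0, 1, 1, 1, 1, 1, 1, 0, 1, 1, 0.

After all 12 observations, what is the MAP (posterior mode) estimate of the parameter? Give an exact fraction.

obs 1: x=1 → posterior Beta(15/4, 9)
obs 2: x=0 → posterior Beta(15/4, 10)
obs 3: x=1 → posterior Beta(19/4, 10)
obs 4: x=1 → posterior Beta(23/4, 10)
obs 5: x=1 → posterior Beta(27/4, 10)
obs 6: x=1 → posterior Beta(31/4, 10)
obs 7: x=1 → posterior Beta(35/4, 10)
obs 8: x=1 → posterior Beta(39/4, 10)
obs 9: x=0 → posterior Beta(39/4, 11)
obs 10: x=1 → posterior Beta(43/4, 11)
obs 11: x=1 → posterior Beta(47/4, 11)
obs 12: x=0 → posterior Beta(47/4, 12)

43/87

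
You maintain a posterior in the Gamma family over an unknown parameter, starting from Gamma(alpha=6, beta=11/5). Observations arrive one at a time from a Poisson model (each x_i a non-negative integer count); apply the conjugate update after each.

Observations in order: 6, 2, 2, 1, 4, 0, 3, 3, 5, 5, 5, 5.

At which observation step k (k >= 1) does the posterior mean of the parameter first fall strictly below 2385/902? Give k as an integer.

obs 1: x=6 → posterior Gamma(12, 16/5)
obs 2: x=2 → posterior Gamma(14, 21/5)
obs 3: x=2 → posterior Gamma(16, 26/5)
obs 4: x=1 → posterior Gamma(17, 31/5)
obs 5: x=4 → posterior Gamma(21, 36/5)
obs 6: x=0 → posterior Gamma(21, 41/5)
obs 7: x=3 → posterior Gamma(24, 46/5)
obs 8: x=3 → posterior Gamma(27, 51/5)
obs 9: x=5 → posterior Gamma(32, 56/5)
obs 10: x=5 → posterior Gamma(37, 61/5)
obs 11: x=5 → posterior Gamma(42, 66/5)
obs 12: x=5 → posterior Gamma(47, 71/5)

k = 6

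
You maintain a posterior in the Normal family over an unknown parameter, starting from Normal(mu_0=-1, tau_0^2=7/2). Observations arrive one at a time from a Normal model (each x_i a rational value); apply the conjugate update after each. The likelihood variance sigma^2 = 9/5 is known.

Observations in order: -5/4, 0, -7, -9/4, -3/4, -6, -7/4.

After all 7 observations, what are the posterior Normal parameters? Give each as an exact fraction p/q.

obs 1: x=-5/4 → posterior Normal(-247/212, 63/53)
obs 2: x=0 → posterior Normal(-247/352, 63/88)
obs 3: x=-7 → posterior Normal(-409/164, 21/41)
obs 4: x=-9/4 → posterior Normal(-771/316, 63/158)
obs 5: x=-3/4 → posterior Normal(-1647/772, 63/193)
obs 6: x=-6 → posterior Normal(-829/304, 21/76)
obs 7: x=-7/4 → posterior Normal(-683/263, 63/263)

mu_0=-683/263, tau_0^2=63/263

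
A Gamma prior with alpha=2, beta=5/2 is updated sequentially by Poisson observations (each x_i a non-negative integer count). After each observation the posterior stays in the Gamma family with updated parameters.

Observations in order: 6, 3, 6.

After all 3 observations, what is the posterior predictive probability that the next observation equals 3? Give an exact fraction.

obs 1: x=6 → posterior Gamma(8, 7/2)
obs 2: x=3 → posterior Gamma(11, 9/2)
obs 3: x=6 → posterior Gamma(17, 11/2)

3918225364926525312792/19004963774880799438801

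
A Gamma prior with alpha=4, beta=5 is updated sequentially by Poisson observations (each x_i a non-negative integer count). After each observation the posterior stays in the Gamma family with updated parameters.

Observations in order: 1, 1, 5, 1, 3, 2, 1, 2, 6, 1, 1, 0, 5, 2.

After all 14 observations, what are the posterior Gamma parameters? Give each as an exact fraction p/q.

obs 1: x=1 → posterior Gamma(5, 6)
obs 2: x=1 → posterior Gamma(6, 7)
obs 3: x=5 → posterior Gamma(11, 8)
obs 4: x=1 → posterior Gamma(12, 9)
obs 5: x=3 → posterior Gamma(15, 10)
obs 6: x=2 → posterior Gamma(17, 11)
obs 7: x=1 → posterior Gamma(18, 12)
obs 8: x=2 → posterior Gamma(20, 13)
obs 9: x=6 → posterior Gamma(26, 14)
obs 10: x=1 → posterior Gamma(27, 15)
obs 11: x=1 → posterior Gamma(28, 16)
obs 12: x=0 → posterior Gamma(28, 17)
obs 13: x=5 → posterior Gamma(33, 18)
obs 14: x=2 → posterior Gamma(35, 19)

alpha=35, beta=19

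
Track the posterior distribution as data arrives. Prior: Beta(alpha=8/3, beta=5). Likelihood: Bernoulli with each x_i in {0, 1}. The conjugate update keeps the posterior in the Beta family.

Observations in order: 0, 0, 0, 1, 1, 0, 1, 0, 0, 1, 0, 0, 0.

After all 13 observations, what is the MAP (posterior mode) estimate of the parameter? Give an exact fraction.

obs 1: x=0 → posterior Beta(8/3, 6)
obs 2: x=0 → posterior Beta(8/3, 7)
obs 3: x=0 → posterior Beta(8/3, 8)
obs 4: x=1 → posterior Beta(11/3, 8)
obs 5: x=1 → posterior Beta(14/3, 8)
obs 6: x=0 → posterior Beta(14/3, 9)
obs 7: x=1 → posterior Beta(17/3, 9)
obs 8: x=0 → posterior Beta(17/3, 10)
obs 9: x=0 → posterior Beta(17/3, 11)
obs 10: x=1 → posterior Beta(20/3, 11)
obs 11: x=0 → posterior Beta(20/3, 12)
obs 12: x=0 → posterior Beta(20/3, 13)
obs 13: x=0 → posterior Beta(20/3, 14)

17/56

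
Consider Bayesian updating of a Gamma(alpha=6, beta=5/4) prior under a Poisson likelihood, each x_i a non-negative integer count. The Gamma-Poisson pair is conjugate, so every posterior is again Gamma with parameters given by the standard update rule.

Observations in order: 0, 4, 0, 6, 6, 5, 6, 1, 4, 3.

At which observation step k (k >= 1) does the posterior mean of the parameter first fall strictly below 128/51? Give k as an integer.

k = 3

obs 1: x=0 → posterior Gamma(6, 9/4)
obs 2: x=4 → posterior Gamma(10, 13/4)
obs 3: x=0 → posterior Gamma(10, 17/4)
obs 4: x=6 → posterior Gamma(16, 21/4)
obs 5: x=6 → posterior Gamma(22, 25/4)
obs 6: x=5 → posterior Gamma(27, 29/4)
obs 7: x=6 → posterior Gamma(33, 33/4)
obs 8: x=1 → posterior Gamma(34, 37/4)
obs 9: x=4 → posterior Gamma(38, 41/4)
obs 10: x=3 → posterior Gamma(41, 45/4)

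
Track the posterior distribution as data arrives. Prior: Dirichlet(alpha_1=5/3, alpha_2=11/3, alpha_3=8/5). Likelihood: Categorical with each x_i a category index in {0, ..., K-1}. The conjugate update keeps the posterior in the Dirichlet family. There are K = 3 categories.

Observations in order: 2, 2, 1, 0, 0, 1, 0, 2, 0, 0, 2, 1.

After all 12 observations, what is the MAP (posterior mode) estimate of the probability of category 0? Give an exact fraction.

obs 1: x=2 → posterior Dirichlet(5/3, 11/3, 13/5)
obs 2: x=2 → posterior Dirichlet(5/3, 11/3, 18/5)
obs 3: x=1 → posterior Dirichlet(5/3, 14/3, 18/5)
obs 4: x=0 → posterior Dirichlet(8/3, 14/3, 18/5)
obs 5: x=0 → posterior Dirichlet(11/3, 14/3, 18/5)
obs 6: x=1 → posterior Dirichlet(11/3, 17/3, 18/5)
obs 7: x=0 → posterior Dirichlet(14/3, 17/3, 18/5)
obs 8: x=2 → posterior Dirichlet(14/3, 17/3, 23/5)
obs 9: x=0 → posterior Dirichlet(17/3, 17/3, 23/5)
obs 10: x=0 → posterior Dirichlet(20/3, 17/3, 23/5)
obs 11: x=2 → posterior Dirichlet(20/3, 17/3, 28/5)
obs 12: x=1 → posterior Dirichlet(20/3, 20/3, 28/5)

85/239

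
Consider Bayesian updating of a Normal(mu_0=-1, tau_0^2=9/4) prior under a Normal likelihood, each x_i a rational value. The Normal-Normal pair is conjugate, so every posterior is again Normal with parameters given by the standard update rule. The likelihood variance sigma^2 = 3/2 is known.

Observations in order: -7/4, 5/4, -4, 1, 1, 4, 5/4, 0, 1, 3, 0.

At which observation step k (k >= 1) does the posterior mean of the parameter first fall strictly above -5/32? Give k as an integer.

obs 1: x=-7/4 → posterior Normal(-29/20, 9/10)
obs 2: x=5/4 → posterior Normal(-7/16, 9/16)
obs 3: x=-4 → posterior Normal(-31/22, 9/22)
obs 4: x=1 → posterior Normal(-25/28, 9/28)
obs 5: x=1 → posterior Normal(-19/34, 9/34)
obs 6: x=4 → posterior Normal(1/8, 9/40)
obs 7: x=5/4 → posterior Normal(25/92, 9/46)
obs 8: x=0 → posterior Normal(25/104, 9/52)
obs 9: x=1 → posterior Normal(37/116, 9/58)
obs 10: x=3 → posterior Normal(73/128, 9/64)
obs 11: x=0 → posterior Normal(73/140, 9/70)

k = 6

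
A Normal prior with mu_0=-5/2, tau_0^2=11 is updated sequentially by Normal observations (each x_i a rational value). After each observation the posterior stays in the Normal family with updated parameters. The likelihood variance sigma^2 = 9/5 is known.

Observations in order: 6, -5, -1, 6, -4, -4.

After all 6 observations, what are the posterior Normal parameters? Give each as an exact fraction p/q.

mu_0=-265/678, tau_0^2=33/113

obs 1: x=6 → posterior Normal(615/128, 99/64)
obs 2: x=-5 → posterior Normal(65/238, 99/119)
obs 3: x=-1 → posterior Normal(-15/116, 33/58)
obs 4: x=6 → posterior Normal(615/458, 99/229)
obs 5: x=-4 → posterior Normal(175/568, 99/284)
obs 6: x=-4 → posterior Normal(-265/678, 33/113)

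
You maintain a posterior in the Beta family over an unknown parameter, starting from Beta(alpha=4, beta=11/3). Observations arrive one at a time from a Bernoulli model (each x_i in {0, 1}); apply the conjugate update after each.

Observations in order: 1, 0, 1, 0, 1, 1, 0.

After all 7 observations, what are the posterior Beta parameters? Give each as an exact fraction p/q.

obs 1: x=1 → posterior Beta(5, 11/3)
obs 2: x=0 → posterior Beta(5, 14/3)
obs 3: x=1 → posterior Beta(6, 14/3)
obs 4: x=0 → posterior Beta(6, 17/3)
obs 5: x=1 → posterior Beta(7, 17/3)
obs 6: x=1 → posterior Beta(8, 17/3)
obs 7: x=0 → posterior Beta(8, 20/3)

alpha=8, beta=20/3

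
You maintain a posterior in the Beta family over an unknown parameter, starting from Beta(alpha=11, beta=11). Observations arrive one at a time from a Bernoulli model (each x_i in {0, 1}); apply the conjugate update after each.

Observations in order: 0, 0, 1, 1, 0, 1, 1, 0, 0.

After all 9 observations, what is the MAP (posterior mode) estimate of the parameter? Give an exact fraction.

14/29

obs 1: x=0 → posterior Beta(11, 12)
obs 2: x=0 → posterior Beta(11, 13)
obs 3: x=1 → posterior Beta(12, 13)
obs 4: x=1 → posterior Beta(13, 13)
obs 5: x=0 → posterior Beta(13, 14)
obs 6: x=1 → posterior Beta(14, 14)
obs 7: x=1 → posterior Beta(15, 14)
obs 8: x=0 → posterior Beta(15, 15)
obs 9: x=0 → posterior Beta(15, 16)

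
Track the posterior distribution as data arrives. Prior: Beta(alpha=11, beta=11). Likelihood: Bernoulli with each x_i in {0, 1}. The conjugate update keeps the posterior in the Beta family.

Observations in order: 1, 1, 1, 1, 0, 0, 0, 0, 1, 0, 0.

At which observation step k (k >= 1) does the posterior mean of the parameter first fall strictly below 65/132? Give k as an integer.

obs 1: x=1 → posterior Beta(12, 11)
obs 2: x=1 → posterior Beta(13, 11)
obs 3: x=1 → posterior Beta(14, 11)
obs 4: x=1 → posterior Beta(15, 11)
obs 5: x=0 → posterior Beta(15, 12)
obs 6: x=0 → posterior Beta(15, 13)
obs 7: x=0 → posterior Beta(15, 14)
obs 8: x=0 → posterior Beta(15, 15)
obs 9: x=1 → posterior Beta(16, 15)
obs 10: x=0 → posterior Beta(16, 16)
obs 11: x=0 → posterior Beta(16, 17)

k = 11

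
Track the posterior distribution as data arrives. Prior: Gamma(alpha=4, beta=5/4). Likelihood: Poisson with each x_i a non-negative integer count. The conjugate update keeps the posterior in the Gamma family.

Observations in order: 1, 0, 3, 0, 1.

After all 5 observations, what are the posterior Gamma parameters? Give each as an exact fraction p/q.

obs 1: x=1 → posterior Gamma(5, 9/4)
obs 2: x=0 → posterior Gamma(5, 13/4)
obs 3: x=3 → posterior Gamma(8, 17/4)
obs 4: x=0 → posterior Gamma(8, 21/4)
obs 5: x=1 → posterior Gamma(9, 25/4)

alpha=9, beta=25/4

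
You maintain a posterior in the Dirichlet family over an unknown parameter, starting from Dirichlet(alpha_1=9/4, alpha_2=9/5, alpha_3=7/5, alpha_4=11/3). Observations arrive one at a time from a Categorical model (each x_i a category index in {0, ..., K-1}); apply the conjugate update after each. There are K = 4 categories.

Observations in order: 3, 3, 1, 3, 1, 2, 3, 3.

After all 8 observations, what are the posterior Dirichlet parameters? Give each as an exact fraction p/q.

obs 1: x=3 → posterior Dirichlet(9/4, 9/5, 7/5, 14/3)
obs 2: x=3 → posterior Dirichlet(9/4, 9/5, 7/5, 17/3)
obs 3: x=1 → posterior Dirichlet(9/4, 14/5, 7/5, 17/3)
obs 4: x=3 → posterior Dirichlet(9/4, 14/5, 7/5, 20/3)
obs 5: x=1 → posterior Dirichlet(9/4, 19/5, 7/5, 20/3)
obs 6: x=2 → posterior Dirichlet(9/4, 19/5, 12/5, 20/3)
obs 7: x=3 → posterior Dirichlet(9/4, 19/5, 12/5, 23/3)
obs 8: x=3 → posterior Dirichlet(9/4, 19/5, 12/5, 26/3)

alpha_1=9/4, alpha_2=19/5, alpha_3=12/5, alpha_4=26/3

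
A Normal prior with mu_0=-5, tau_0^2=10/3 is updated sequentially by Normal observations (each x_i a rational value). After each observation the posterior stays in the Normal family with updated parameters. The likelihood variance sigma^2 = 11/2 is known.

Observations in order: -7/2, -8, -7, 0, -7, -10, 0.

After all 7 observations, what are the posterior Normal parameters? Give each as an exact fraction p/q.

mu_0=-875/173, tau_0^2=110/173

obs 1: x=-7/2 → posterior Normal(-235/53, 110/53)
obs 2: x=-8 → posterior Normal(-395/73, 110/73)
obs 3: x=-7 → posterior Normal(-535/93, 110/93)
obs 4: x=0 → posterior Normal(-535/113, 110/113)
obs 5: x=-7 → posterior Normal(-675/133, 110/133)
obs 6: x=-10 → posterior Normal(-875/153, 110/153)
obs 7: x=0 → posterior Normal(-875/173, 110/173)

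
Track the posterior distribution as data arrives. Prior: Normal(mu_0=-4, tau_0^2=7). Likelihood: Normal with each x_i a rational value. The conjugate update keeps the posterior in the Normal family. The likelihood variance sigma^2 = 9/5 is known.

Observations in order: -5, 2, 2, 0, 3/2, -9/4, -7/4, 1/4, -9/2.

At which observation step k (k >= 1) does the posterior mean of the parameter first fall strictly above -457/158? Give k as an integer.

k = 2

obs 1: x=-5 → posterior Normal(-211/44, 63/44)
obs 2: x=2 → posterior Normal(-141/79, 63/79)
obs 3: x=2 → posterior Normal(-71/114, 21/38)
obs 4: x=0 → posterior Normal(-71/149, 63/149)
obs 5: x=3/2 → posterior Normal(-37/368, 63/184)
obs 6: x=-9/4 → posterior Normal(-389/876, 21/73)
obs 7: x=-7/4 → posterior Normal(-317/508, 63/254)
obs 8: x=1/4 → posterior Normal(-599/1156, 63/289)
obs 9: x=-9/2 → posterior Normal(-1229/1296, 7/36)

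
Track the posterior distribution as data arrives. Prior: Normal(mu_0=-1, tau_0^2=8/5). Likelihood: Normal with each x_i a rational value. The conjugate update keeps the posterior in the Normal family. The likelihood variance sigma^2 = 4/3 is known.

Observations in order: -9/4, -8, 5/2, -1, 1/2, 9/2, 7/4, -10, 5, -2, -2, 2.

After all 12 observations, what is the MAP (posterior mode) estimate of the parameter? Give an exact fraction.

-59/77

obs 1: x=-9/4 → posterior Normal(-37/22, 8/11)
obs 2: x=-8 → posterior Normal(-133/34, 8/17)
obs 3: x=5/2 → posterior Normal(-103/46, 8/23)
obs 4: x=-1 → posterior Normal(-115/58, 8/29)
obs 5: x=1/2 → posterior Normal(-109/70, 8/35)
obs 6: x=9/2 → posterior Normal(-55/82, 8/41)
obs 7: x=7/4 → posterior Normal(-17/47, 8/47)
obs 8: x=-10 → posterior Normal(-77/53, 8/53)
obs 9: x=5 → posterior Normal(-47/59, 8/59)
obs 10: x=-2 → posterior Normal(-59/65, 8/65)
obs 11: x=-2 → posterior Normal(-1, 8/71)
obs 12: x=2 → posterior Normal(-59/77, 8/77)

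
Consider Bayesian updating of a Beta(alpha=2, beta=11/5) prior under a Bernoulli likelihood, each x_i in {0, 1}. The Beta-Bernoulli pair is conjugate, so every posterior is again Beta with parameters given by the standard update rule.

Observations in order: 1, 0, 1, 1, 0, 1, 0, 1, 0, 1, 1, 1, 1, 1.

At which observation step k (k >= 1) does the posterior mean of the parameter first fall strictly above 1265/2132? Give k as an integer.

k = 4

obs 1: x=1 → posterior Beta(3, 11/5)
obs 2: x=0 → posterior Beta(3, 16/5)
obs 3: x=1 → posterior Beta(4, 16/5)
obs 4: x=1 → posterior Beta(5, 16/5)
obs 5: x=0 → posterior Beta(5, 21/5)
obs 6: x=1 → posterior Beta(6, 21/5)
obs 7: x=0 → posterior Beta(6, 26/5)
obs 8: x=1 → posterior Beta(7, 26/5)
obs 9: x=0 → posterior Beta(7, 31/5)
obs 10: x=1 → posterior Beta(8, 31/5)
obs 11: x=1 → posterior Beta(9, 31/5)
obs 12: x=1 → posterior Beta(10, 31/5)
obs 13: x=1 → posterior Beta(11, 31/5)
obs 14: x=1 → posterior Beta(12, 31/5)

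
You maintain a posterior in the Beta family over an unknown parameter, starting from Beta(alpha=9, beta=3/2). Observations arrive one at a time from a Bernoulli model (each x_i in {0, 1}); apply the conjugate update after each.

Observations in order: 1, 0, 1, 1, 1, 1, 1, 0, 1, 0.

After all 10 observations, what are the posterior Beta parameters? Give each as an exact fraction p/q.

obs 1: x=1 → posterior Beta(10, 3/2)
obs 2: x=0 → posterior Beta(10, 5/2)
obs 3: x=1 → posterior Beta(11, 5/2)
obs 4: x=1 → posterior Beta(12, 5/2)
obs 5: x=1 → posterior Beta(13, 5/2)
obs 6: x=1 → posterior Beta(14, 5/2)
obs 7: x=1 → posterior Beta(15, 5/2)
obs 8: x=0 → posterior Beta(15, 7/2)
obs 9: x=1 → posterior Beta(16, 7/2)
obs 10: x=0 → posterior Beta(16, 9/2)

alpha=16, beta=9/2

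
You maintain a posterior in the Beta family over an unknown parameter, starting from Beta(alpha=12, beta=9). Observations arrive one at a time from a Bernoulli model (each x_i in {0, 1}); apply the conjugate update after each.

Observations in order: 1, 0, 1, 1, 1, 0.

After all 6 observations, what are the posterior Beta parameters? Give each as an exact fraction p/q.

obs 1: x=1 → posterior Beta(13, 9)
obs 2: x=0 → posterior Beta(13, 10)
obs 3: x=1 → posterior Beta(14, 10)
obs 4: x=1 → posterior Beta(15, 10)
obs 5: x=1 → posterior Beta(16, 10)
obs 6: x=0 → posterior Beta(16, 11)

alpha=16, beta=11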